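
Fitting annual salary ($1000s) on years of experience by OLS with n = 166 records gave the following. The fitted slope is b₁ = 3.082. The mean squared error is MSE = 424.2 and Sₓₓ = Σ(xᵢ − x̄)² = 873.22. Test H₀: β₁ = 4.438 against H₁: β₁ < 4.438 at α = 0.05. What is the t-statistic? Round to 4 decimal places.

SE(b₁) = √(MSE/Sₓₓ) = √(424.2/873.22) = 0.696985.
t = (3.082 − 4.438) / 0.696985 = -1.9455.
df = n − 2 = 164.
One-sided p ≈ 0.0267, which is < 0.05, so reject H₀.
There is evidence that the true slope on years of experience is below 4.438 $1000s per unit.

t = -1.9455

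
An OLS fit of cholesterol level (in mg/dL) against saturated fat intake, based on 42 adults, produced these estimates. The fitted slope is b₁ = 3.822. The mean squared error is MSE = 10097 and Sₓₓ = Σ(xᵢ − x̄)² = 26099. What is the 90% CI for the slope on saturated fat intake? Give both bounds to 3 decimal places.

SE(b₁) = √(MSE/Sₓₓ) = √(10097/26099) = 0.621991.
df = n − 2 = 40.
t* = t_{0.05, 40} = 1.683851.
Margin = t* × SE = 1.683851 × 0.621991 = 1.04734.
CI: 3.822 ± 1.04734 → (2.775, 4.869).
With 90% confidence, each one-unit increase in saturated fat intake is associated with a change of between 2.775 and 4.869 mg/dL in cholesterol level.

(2.775, 4.869)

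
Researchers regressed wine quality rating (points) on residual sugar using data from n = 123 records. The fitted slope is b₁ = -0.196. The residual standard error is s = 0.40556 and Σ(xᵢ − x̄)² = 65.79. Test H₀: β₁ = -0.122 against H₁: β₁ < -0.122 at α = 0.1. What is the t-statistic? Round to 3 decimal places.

SE(b₁) = s/√Sₓₓ = 0.40556/√65.79 = 0.0500006.
t = (-0.196 − (-0.122)) / 0.0500006 = -1.480.
df = n − 2 = 121.
One-sided p ≈ 0.0707, which is < 0.1, so reject H₀.
There is evidence that the true slope on residual sugar is below -0.122 points per unit.

t = -1.480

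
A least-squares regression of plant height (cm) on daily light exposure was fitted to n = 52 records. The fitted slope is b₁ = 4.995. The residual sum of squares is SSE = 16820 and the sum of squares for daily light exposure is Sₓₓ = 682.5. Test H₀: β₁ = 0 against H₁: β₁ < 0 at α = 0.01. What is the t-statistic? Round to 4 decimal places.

t = 7.1147

MSE = SSE/(n − 2) = 16820/50 = 336.4.
SE(b₁) = √(MSE/Sₓₓ) = √(336.4/682.5) = 0.702064.
t = 4.995 / 0.702064 = 7.1147.
df = n − 2 = 50.
One-sided p ≈ 1.0000, which is ≥ 0.01, so fail to reject H₀.
The data do not give significant evidence that the true slope on daily light exposure is negative.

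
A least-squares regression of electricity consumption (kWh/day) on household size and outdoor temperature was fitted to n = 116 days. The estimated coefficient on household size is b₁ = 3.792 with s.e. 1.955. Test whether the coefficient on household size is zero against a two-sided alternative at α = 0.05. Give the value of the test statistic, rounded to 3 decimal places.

t = 1.940

H₀: β₁ = 0 vs H₁: β₁ ≠ 0.
t = (b₁ − β₁⁰)/SE = 3.792 / 1.955 = 1.940.
df = n − k − 1 = 116 − 2 − 1 = 113.
Two-sided p ≈ 0.0549, which is ≥ 0.05, so fail to reject H₀.
The data do not give significant evidence of an association between household size and electricity consumption, after adjusting for the other predictors.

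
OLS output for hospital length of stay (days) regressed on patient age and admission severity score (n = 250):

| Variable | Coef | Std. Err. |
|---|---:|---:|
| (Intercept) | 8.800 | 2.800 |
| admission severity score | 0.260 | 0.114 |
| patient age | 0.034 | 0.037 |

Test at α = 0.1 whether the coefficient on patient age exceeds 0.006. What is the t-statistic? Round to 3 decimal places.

Read off: b = 0.034, SE = 0.037 for patient age.
H₀: β₁ = 0.006 vs H₁: β₁ > 0.006.
t = (0.034 − 0.006) / 0.037 = 0.757.
df = n − k − 1 = 250 − 2 − 1 = 247.
One-sided p ≈ 0.2250, which is ≥ 0.1, so fail to reject H₀.
The data do not give significant evidence that the true slope on patient age exceeds 0.006 days per unit, holding the other predictors fixed.

t = 0.757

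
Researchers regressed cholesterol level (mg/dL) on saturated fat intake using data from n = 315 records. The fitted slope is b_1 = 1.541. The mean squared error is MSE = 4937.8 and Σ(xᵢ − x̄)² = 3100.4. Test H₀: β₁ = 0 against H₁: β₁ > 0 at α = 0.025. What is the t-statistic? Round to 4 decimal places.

SE(b_1) = √(MSE/Sₓₓ) = √(4937.8/3100.4) = 1.262.
t = 1.541 / 1.262 = 1.2211.
df = n − 2 = 313.
One-sided p ≈ 0.1115, which is ≥ 0.025, so fail to reject H₀.
The data do not give significant evidence that the true slope on saturated fat intake is positive.

t = 1.2211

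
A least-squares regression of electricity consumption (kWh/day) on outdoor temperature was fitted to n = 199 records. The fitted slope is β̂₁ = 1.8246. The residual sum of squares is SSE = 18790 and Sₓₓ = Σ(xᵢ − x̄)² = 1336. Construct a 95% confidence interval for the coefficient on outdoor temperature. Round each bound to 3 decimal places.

MSE = SSE/(n − 2) = 18790/197 = 95.3807.
SE(β̂₁) = √(MSE/Sₓₓ) = √(95.3807/1336) = 0.267194.
df = n − 2 = 197.
t* = t_{0.025, 197} = 1.972079.
Margin = t* × SE = 1.972079 × 0.267194 = 0.52693.
CI: 1.8246 ± 0.52693 → (1.298, 2.352).
With 95% confidence, each one-unit increase in outdoor temperature is associated with a change of between 1.298 and 2.352 kWh/day in electricity consumption.

(1.298, 2.352)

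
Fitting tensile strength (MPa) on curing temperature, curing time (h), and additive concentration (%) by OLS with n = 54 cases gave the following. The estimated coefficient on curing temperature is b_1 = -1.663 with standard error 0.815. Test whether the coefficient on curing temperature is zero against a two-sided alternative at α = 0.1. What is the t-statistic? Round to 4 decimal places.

H₀: β₁ = 0 vs H₁: β₁ ≠ 0.
t = (b_1 − β₁⁰)/SE = -1.663 / 0.815 = -2.0405.
df = n − k − 1 = 54 − 3 − 1 = 50.
Two-sided p ≈ 0.0466, which is < 0.1, so reject H₀.
There is evidence that curing temperature is associated with tensile strength, holding the other predictors fixed.

t = -2.0405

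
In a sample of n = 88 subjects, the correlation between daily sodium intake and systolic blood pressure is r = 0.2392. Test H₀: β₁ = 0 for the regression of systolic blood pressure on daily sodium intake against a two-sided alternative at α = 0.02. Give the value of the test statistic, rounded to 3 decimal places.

t = r·√(n − 2)/√(1 − r²) = 0.2392·√86/√0.942783 = 2.285.
df = n − 2 = 86.
Two-sided p ≈ 0.0248, which is ≥ 0.02, so fail to reject H₀.
The data do not give significant evidence of a linear association between daily sodium intake and systolic blood pressure.

t = 2.285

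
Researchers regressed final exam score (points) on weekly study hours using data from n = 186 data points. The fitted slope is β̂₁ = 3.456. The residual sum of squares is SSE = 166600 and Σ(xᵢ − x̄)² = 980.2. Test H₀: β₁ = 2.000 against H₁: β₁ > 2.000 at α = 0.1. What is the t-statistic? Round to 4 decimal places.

MSE = SSE/(n − 2) = 166600/184 = 905.435.
SE(β̂₁) = √(MSE/Sₓₓ) = √(905.435/980.2) = 0.961106.
t = (3.456 − 2.000) / 0.961106 = 1.5149.
df = n − 2 = 184.
One-sided p ≈ 0.0658, which is < 0.1, so reject H₀.
There is evidence that the true slope on weekly study hours exceeds 2.000 points per unit.

t = 1.5149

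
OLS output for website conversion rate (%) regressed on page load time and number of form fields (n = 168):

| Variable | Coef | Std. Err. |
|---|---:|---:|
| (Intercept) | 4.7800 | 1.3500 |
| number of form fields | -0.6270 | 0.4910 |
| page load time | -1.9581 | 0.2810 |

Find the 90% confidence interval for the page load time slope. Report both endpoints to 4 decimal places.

Read off: b = -1.9581, SE = 0.2810 for page load time.
df = n − k − 1 = 168 − 2 − 1 = 165.
t* = t_{0.05, 165} = 1.654141.
Margin = t* × SE = 1.654141 × 0.2810 = 0.464814.
CI: -1.9581 ± 0.464814 → (-2.4229, -1.4933).

(-2.4229, -1.4933)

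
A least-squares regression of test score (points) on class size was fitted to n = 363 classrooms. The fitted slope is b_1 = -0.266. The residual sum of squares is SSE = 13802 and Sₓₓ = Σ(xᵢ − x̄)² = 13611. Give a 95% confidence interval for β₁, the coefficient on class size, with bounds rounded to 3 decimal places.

(-0.370, -0.162)

MSE = SSE/(n − 2) = 13802/361 = 38.2327.
SE(b_1) = √(MSE/Sₓₓ) = √(38.2327/13611) = 0.0529996.
df = n − 2 = 361.
t* = t_{0.025, 361} = 1.966557.
Margin = t* × SE = 1.966557 × 0.0529996 = 0.10423.
CI: -0.266 ± 0.10423 → (-0.370, -0.162).
With 95% confidence, each one-unit increase in class size is associated with a change of between -0.370 and -0.162 points in test score.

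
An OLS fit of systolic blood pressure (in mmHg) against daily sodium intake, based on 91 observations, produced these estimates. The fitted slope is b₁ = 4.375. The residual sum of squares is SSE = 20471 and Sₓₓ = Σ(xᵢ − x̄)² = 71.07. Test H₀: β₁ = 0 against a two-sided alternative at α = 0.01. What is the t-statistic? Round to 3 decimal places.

MSE = SSE/(n − 2) = 20471/89 = 230.011.
SE(b₁) = √(MSE/Sₓₓ) = √(230.011/71.07) = 1.799.
t = 4.375 / 1.799 = 2.432.
df = n − 2 = 89.
Two-sided p ≈ 0.0170, which is ≥ 0.01, so fail to reject H₀.
The data do not give significant evidence of an association between daily sodium intake and systolic blood pressure.

t = 2.432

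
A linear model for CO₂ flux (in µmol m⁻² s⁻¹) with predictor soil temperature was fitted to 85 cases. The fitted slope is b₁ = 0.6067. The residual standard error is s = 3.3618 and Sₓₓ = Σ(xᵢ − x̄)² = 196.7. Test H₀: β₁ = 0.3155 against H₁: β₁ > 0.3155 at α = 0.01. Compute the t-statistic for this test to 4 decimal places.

t = 1.2148

SE(b₁) = s/√Sₓₓ = 3.3618/√196.7 = 0.239701.
t = (0.6067 − 0.3155) / 0.239701 = 1.2148.
df = n − 2 = 83.
One-sided p ≈ 0.1139, which is ≥ 0.01, so fail to reject H₀.
The data do not give significant evidence that the true slope on soil temperature exceeds 0.3155 µmol m⁻² s⁻¹ per unit.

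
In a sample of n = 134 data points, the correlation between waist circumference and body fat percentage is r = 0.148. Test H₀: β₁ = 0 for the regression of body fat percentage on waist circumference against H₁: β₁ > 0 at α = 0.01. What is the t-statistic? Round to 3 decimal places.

t = 1.719

t = r·√(n − 2)/√(1 − r²) = 0.148·√132/√0.978096 = 1.719.
df = n − 2 = 132.
One-sided p ≈ 0.0439, which is ≥ 0.01, so fail to reject H₀.
The data do not give significant evidence of a linear association between waist circumference and body fat percentage.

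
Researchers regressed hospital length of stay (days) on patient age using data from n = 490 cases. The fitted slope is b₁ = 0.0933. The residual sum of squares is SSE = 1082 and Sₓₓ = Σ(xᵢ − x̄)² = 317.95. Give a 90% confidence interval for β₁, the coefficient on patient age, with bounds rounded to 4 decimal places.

MSE = SSE/(n − 2) = 1082/488 = 2.21721.
SE(b₁) = √(MSE/Sₓₓ) = √(2.21721/317.95) = 0.0835073.
df = n − 2 = 488.
t* = t_{0.05, 488} = 1.647982.
Margin = t* × SE = 1.647982 × 0.0835073 = 0.137618.
CI: 0.0933 ± 0.137618 → (-0.0443, 0.2309).
With 90% confidence, each one-unit increase in patient age is associated with a change of between -0.0443 and 0.2309 days in hospital length of stay.

(-0.0443, 0.2309)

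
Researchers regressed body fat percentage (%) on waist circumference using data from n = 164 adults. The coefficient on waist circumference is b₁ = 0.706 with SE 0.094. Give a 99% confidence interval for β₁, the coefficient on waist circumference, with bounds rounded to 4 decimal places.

(0.4610, 0.9510)

df = n − 2 = 164 − 2 = 162.
t* = t_{0.005, 162} = 2.606518.
Margin = t* × SE = 2.606518 × 0.094 = 0.245013.
CI: 0.706 ± 0.245013 → (0.4610, 0.9510).
With 99% confidence, each one-unit increase in waist circumference is associated with a change of between 0.4610 and 0.9510 % in body fat percentage.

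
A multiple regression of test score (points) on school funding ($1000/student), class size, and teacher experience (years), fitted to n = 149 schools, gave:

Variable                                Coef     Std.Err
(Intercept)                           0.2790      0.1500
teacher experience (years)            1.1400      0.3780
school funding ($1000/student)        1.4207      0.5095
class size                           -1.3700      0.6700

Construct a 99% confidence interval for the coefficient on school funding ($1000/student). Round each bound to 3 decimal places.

(0.091, 2.751)

Read off: b = 1.4207, SE = 0.5095 for school funding ($1000/student).
df = n − k − 1 = 149 − 3 − 1 = 145.
t* = t_{0.005, 145} = 2.610161.
Margin = t* × SE = 2.610161 × 0.5095 = 1.32988.
CI: 1.4207 ± 1.32988 → (0.091, 2.751).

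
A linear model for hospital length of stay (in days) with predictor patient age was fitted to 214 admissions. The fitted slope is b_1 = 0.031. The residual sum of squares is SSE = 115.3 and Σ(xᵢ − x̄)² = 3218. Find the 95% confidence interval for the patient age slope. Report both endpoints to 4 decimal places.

MSE = SSE/(n − 2) = 115.3/212 = 0.543868.
SE(b_1) = √(MSE/Sₓₓ) = √(0.543868/3218) = 0.0130003.
df = n − 2 = 212.
t* = t_{0.025, 212} = 1.971217.
Margin = t* × SE = 1.971217 × 0.0130003 = 0.025626.
CI: 0.031 ± 0.025626 → (0.0054, 0.0566).
With 95% confidence, each one-unit increase in patient age is associated with a change of between 0.0054 and 0.0566 days in hospital length of stay.

(0.0054, 0.0566)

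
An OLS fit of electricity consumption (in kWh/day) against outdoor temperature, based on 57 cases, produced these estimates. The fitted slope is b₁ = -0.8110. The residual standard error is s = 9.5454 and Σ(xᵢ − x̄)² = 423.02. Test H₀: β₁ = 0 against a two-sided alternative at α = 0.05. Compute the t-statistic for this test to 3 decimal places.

t = -1.747

SE(b₁) = s/√Sₓₓ = 9.5454/√423.02 = 0.464102.
t = -0.8110 / 0.464102 = -1.747.
df = n − 2 = 55.
Two-sided p ≈ 0.0861, which is ≥ 0.05, so fail to reject H₀.
The data do not give significant evidence of an association between outdoor temperature and electricity consumption.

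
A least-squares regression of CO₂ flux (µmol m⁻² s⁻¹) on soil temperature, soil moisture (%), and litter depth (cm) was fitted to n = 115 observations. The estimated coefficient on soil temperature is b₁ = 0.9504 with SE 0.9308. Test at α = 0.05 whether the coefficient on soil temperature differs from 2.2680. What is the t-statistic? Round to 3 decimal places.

H₀: β₁ = 2.2680 vs H₁: β₁ ≠ 2.2680.
t = (b₁ − β₁⁰)/SE = (0.9504 − 2.2680) / 0.9308 = -1.416.
df = n − k − 1 = 115 − 3 − 1 = 111.
Two-sided p ≈ 0.1597, which is ≥ 0.05, so fail to reject H₀.
The data are consistent with a true slope of 2.2680 µmol m⁻² s⁻¹ per unit of soil temperature, holding the other predictors fixed.

t = -1.416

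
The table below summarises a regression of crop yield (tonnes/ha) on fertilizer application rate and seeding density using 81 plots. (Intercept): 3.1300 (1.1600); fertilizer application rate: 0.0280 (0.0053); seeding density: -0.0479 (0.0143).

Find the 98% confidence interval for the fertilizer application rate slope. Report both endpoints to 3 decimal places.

Read off: b = 0.0280, SE = 0.0053 for fertilizer application rate.
df = n − k − 1 = 81 − 2 − 1 = 78.
t* = t_{0.01, 78} = 2.375111.
Margin = t* × SE = 2.375111 × 0.0053 = 0.01259.
CI: 0.0280 ± 0.01259 → (0.015, 0.041).

(0.015, 0.041)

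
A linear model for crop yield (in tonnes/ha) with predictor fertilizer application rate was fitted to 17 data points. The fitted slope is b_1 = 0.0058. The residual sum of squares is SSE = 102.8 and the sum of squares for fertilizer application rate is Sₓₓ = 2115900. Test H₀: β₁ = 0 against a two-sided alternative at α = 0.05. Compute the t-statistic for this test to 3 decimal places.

MSE = SSE/(n − 2) = 102.8/15 = 6.85333.
SE(b_1) = √(MSE/Sₓₓ) = √(6.85333/2115900) = 0.00179971.
t = 0.0058 / 0.00179971 = 3.223.
df = n − 2 = 15.
Two-sided p ≈ 0.0057, which is < 0.05, so reject H₀.
There is evidence that fertilizer application rate is associated with crop yield.

t = 3.223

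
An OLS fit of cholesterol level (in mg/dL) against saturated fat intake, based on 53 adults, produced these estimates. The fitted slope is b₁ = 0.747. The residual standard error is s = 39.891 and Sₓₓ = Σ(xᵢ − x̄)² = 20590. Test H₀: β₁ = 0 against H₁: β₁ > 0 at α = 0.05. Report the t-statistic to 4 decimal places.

t = 2.6870

SE(b₁) = s/√Sₓₓ = 39.891/√20590 = 0.278001.
t = 0.747 / 0.278001 = 2.6870.
df = n − 2 = 51.
One-sided p ≈ 0.0049, which is < 0.05, so reject H₀.
There is evidence that the true slope on saturated fat intake is positive.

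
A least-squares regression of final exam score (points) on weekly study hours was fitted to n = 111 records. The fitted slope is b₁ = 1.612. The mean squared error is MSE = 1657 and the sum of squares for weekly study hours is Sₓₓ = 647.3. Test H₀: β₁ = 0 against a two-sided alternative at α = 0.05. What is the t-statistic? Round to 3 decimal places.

t = 1.008

SE(b₁) = √(MSE/Sₓₓ) = √(1657/647.3) = 1.59996.
t = 1.612 / 1.59996 = 1.008.
df = n − 2 = 109.
Two-sided p ≈ 0.3159, which is ≥ 0.05, so fail to reject H₀.
The data do not give significant evidence of an association between weekly study hours and final exam score.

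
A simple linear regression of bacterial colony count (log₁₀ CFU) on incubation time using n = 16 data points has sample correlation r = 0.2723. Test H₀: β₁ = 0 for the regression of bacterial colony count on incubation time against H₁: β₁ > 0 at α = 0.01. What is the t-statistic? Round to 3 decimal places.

t = 1.059

t = r·√(n − 2)/√(1 − r²) = 0.2723·√14/√0.925853 = 1.059.
df = n − 2 = 14.
One-sided p ≈ 0.1538, which is ≥ 0.01, so fail to reject H₀.
The data do not give significant evidence of a linear association between incubation time and bacterial colony count.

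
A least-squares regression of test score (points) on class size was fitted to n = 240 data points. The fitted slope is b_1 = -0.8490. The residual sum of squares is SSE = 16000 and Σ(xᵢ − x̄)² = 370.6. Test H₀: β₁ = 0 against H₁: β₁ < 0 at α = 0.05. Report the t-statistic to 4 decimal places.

MSE = SSE/(n − 2) = 16000/238 = 67.2269.
SE(b_1) = √(MSE/Sₓₓ) = √(67.2269/370.6) = 0.425911.
t = -0.8490 / 0.425911 = -1.9934.
df = n − 2 = 238.
One-sided p ≈ 0.0237, which is < 0.05, so reject H₀.
There is evidence that the true slope on class size is negative.

t = -1.9934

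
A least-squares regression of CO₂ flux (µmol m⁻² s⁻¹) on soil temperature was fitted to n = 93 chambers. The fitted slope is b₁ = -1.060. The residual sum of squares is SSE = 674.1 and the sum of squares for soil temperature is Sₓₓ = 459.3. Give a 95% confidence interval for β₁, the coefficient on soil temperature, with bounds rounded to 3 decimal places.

(-1.312, -0.808)

MSE = SSE/(n − 2) = 674.1/91 = 7.40769.
SE(b₁) = √(MSE/Sₓₓ) = √(7.40769/459.3) = 0.126997.
df = n − 2 = 91.
t* = t_{0.025, 91} = 1.986377.
Margin = t* × SE = 1.986377 × 0.126997 = 0.25226.
CI: -1.060 ± 0.25226 → (-1.312, -0.808).
With 95% confidence, each one-unit increase in soil temperature is associated with a change of between -1.312 and -0.808 µmol m⁻² s⁻¹ in CO₂ flux.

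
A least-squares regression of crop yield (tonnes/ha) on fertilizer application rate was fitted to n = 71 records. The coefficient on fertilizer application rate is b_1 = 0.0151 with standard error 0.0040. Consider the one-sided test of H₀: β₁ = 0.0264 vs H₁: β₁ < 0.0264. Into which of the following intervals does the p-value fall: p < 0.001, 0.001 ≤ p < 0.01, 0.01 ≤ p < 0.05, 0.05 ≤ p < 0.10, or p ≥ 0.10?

t = (0.0151 − 0.0264) / 0.0040 = -2.825.
df = n − 2 = 71 − 2 = 69.
One-sided p = P(T_{69} < t) ≈ 0.0031.
So 0.001 ≤ p < 0.01.

0.001 ≤ p < 0.01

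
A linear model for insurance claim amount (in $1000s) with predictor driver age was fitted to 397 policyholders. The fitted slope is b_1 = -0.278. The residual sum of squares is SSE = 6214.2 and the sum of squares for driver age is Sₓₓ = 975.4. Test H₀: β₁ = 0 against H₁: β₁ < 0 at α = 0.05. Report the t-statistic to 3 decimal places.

t = -2.189

MSE = SSE/(n − 2) = 6214.2/395 = 15.7322.
SE(b_1) = √(MSE/Sₓₓ) = √(15.7322/975.4) = 0.127.
t = -0.278 / 0.127 = -2.189.
df = n − 2 = 395.
One-sided p ≈ 0.0146, which is < 0.05, so reject H₀.
There is evidence that the true slope on driver age is negative.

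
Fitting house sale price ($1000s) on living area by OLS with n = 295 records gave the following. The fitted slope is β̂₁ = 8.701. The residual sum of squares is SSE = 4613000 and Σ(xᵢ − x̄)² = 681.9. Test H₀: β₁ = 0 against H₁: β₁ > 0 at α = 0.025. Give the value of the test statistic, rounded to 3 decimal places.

MSE = SSE/(n − 2) = 4613000/293 = 15744.
SE(β̂₁) = √(MSE/Sₓₓ) = √(15744/681.9) = 4.80505.
t = 8.701 / 4.80505 = 1.811.
df = n − 2 = 293.
One-sided p ≈ 0.0356, which is ≥ 0.025, so fail to reject H₀.
The data do not give significant evidence that the true slope on living area is positive.

t = 1.811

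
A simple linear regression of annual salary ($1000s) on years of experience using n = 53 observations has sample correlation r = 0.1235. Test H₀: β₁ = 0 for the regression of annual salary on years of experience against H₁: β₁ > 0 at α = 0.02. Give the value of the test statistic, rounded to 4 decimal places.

t = r·√(n − 2)/√(1 − r²) = 0.1235·√51/√0.984748 = 0.8888.
df = n − 2 = 51.
One-sided p ≈ 0.1891, which is ≥ 0.02, so fail to reject H₀.
The data do not give significant evidence of a linear association between years of experience and annual salary.

t = 0.8888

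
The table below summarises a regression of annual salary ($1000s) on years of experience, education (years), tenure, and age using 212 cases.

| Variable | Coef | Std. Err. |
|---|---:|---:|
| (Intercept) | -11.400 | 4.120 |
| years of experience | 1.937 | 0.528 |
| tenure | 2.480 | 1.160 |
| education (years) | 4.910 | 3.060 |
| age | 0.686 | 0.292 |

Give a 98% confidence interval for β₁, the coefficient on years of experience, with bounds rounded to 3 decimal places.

(0.699, 3.175)

Read off: b = 1.937, SE = 0.528 for years of experience.
df = n − k − 1 = 212 − 4 − 1 = 207.
t* = t_{0.01, 207} = 2.344497.
Margin = t* × SE = 2.344497 × 0.528 = 1.23789.
CI: 1.937 ± 1.23789 → (0.699, 3.175).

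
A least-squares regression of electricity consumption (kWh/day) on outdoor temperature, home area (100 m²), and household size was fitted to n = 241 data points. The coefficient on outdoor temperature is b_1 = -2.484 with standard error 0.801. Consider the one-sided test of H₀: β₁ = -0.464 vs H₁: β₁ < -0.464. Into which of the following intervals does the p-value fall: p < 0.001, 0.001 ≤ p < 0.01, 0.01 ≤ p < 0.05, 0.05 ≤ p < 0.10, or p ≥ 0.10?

t = (-2.484 − (-0.464)) / 0.801 = -2.522.
df = n − k − 1 = 241 − 3 − 1 = 237.
One-sided p = P(T_{237} < t) ≈ 0.0062.
So 0.001 ≤ p < 0.01.

0.001 ≤ p < 0.01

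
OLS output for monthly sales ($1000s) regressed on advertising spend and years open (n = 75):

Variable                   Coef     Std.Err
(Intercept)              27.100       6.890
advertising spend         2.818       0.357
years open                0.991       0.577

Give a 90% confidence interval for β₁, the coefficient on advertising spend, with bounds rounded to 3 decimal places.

Read off: b = 2.818, SE = 0.357 for advertising spend.
df = n − k − 1 = 75 − 2 − 1 = 72.
t* = t_{0.05, 72} = 1.666294.
Margin = t* × SE = 1.666294 × 0.357 = 0.59487.
CI: 2.818 ± 0.59487 → (2.223, 3.413).

(2.223, 3.413)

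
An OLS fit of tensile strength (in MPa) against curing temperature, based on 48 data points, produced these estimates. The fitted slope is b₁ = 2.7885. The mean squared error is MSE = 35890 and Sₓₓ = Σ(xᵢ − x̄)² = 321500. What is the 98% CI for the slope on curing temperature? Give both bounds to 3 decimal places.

SE(b₁) = √(MSE/Sₓₓ) = √(35890/321500) = 0.334115.
df = n − 2 = 46.
t* = t_{0.01, 46} = 2.410188.
Margin = t* × SE = 2.410188 × 0.334115 = 0.80528.
CI: 2.7885 ± 0.80528 → (1.983, 3.594).
With 98% confidence, each one-unit increase in curing temperature is associated with a change of between 1.983 and 3.594 MPa in tensile strength.

(1.983, 3.594)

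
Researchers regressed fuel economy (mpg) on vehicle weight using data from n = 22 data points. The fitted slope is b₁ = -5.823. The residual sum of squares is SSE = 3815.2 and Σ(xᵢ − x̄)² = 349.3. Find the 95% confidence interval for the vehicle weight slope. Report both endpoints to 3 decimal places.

MSE = SSE/(n − 2) = 3815.2/20 = 190.76.
SE(b₁) = √(MSE/Sₓₓ) = √(190.76/349.3) = 0.739.
df = n − 2 = 20.
t* = t_{0.025, 20} = 2.085963.
Margin = t* × SE = 2.085963 × 0.739 = 1.54153.
CI: -5.823 ± 1.54153 → (-7.365, -4.281).
With 95% confidence, each one-unit increase in vehicle weight is associated with a change of between -7.365 and -4.281 mpg in fuel economy.

(-7.365, -4.281)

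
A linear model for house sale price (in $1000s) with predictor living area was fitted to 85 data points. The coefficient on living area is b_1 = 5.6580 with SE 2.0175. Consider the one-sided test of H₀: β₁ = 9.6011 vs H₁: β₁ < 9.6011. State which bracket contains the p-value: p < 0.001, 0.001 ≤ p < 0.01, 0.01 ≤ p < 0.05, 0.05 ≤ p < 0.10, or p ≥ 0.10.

0.01 ≤ p < 0.05

t = (5.6580 − 9.6011) / 2.0175 = -1.954.
df = n − 2 = 85 − 2 = 83.
One-sided p = P(T_{83} < t) ≈ 0.0270.
So 0.01 ≤ p < 0.05.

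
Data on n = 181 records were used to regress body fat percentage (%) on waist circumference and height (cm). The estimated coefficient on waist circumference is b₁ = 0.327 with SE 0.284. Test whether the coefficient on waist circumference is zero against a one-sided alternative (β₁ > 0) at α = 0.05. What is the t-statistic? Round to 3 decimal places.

H₀: β₁ = 0 vs H₁: β₁ > 0.
t = (b₁ − β₁⁰)/SE = 0.327 / 0.284 = 1.151.
df = n − k − 1 = 181 − 2 − 1 = 178.
One-sided p ≈ 0.1256, which is ≥ 0.05, so fail to reject H₀.
The data do not give significant evidence that the true slope on waist circumference is positive, holding the other predictors fixed.

t = 1.151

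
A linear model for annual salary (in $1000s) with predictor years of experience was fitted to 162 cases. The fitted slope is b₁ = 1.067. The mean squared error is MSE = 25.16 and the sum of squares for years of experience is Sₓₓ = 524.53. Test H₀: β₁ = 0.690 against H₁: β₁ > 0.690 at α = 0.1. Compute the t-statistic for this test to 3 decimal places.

SE(b₁) = √(MSE/Sₓₓ) = √(25.16/524.53) = 0.219013.
t = (1.067 − 0.690) / 0.219013 = 1.721.
df = n − 2 = 160.
One-sided p ≈ 0.0436, which is < 0.1, so reject H₀.
There is evidence that the true slope on years of experience exceeds 0.690 $1000s per unit.

t = 1.721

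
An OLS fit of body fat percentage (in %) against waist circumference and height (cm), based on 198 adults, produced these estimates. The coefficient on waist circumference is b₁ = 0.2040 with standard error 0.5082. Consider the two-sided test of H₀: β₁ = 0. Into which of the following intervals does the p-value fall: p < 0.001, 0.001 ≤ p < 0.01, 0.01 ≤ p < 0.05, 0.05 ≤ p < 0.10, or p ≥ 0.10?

t = 0.2040 / 0.5082 = 0.401.
df = n − k − 1 = 198 − 2 − 1 = 195.
Two-sided p = 2·P(T_{195} > |t|) ≈ 0.6886.
So p ≥ 0.10.

p ≥ 0.10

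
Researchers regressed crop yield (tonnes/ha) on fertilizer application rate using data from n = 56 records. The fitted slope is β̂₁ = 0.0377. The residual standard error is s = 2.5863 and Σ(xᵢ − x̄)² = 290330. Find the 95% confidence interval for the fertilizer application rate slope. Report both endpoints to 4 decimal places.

SE(β̂₁) = s/√Sₓₓ = 2.5863/√290330 = 0.00479991.
df = n − 2 = 54.
t* = t_{0.025, 54} = 2.004879.
Margin = t* × SE = 2.004879 × 0.00479991 = 0.009623.
CI: 0.0377 ± 0.009623 → (0.0281, 0.0473).
With 95% confidence, each one-unit increase in fertilizer application rate is associated with a change of between 0.0281 and 0.0473 tonnes/ha in crop yield.

(0.0281, 0.0473)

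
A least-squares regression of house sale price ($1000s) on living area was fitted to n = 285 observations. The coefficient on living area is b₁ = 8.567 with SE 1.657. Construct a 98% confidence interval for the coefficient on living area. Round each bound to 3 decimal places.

df = n − 2 = 285 − 2 = 283.
t* = t_{0.01, 283} = 2.339597.
Margin = t* × SE = 2.339597 × 1.657 = 3.87671.
CI: 8.567 ± 3.87671 → (4.690, 12.444).
With 98% confidence, each one-unit increase in living area is associated with a change of between 4.690 and 12.444 $1000s in house sale price.

(4.690, 12.444)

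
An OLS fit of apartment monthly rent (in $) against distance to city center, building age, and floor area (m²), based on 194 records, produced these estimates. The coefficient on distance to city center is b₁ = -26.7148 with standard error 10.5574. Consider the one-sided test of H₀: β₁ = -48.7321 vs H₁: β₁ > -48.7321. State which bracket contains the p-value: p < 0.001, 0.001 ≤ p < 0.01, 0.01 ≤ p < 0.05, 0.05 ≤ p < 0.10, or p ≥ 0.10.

t = (-26.7148 − (-48.7321)) / 10.5574 = 2.085.
df = n − k − 1 = 194 − 3 − 1 = 190.
One-sided p = P(T_{190} > t) ≈ 0.0192.
So 0.01 ≤ p < 0.05.

0.01 ≤ p < 0.05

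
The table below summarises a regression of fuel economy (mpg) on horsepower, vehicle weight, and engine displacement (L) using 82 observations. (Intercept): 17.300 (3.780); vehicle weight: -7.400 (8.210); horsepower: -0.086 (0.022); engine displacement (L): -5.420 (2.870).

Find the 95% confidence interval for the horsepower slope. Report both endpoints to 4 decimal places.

Read off: b = -0.086, SE = 0.022 for horsepower.
df = n − k − 1 = 82 − 3 − 1 = 78.
t* = t_{0.025, 78} = 1.990847.
Margin = t* × SE = 1.990847 × 0.022 = 0.043799.
CI: -0.086 ± 0.043799 → (-0.1298, -0.0422).

(-0.1298, -0.0422)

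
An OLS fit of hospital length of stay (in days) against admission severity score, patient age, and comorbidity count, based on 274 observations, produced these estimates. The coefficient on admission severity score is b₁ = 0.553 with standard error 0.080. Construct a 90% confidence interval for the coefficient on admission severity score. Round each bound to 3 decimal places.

df = n − k − 1 = 274 − 3 − 1 = 270.
t* = t_{0.05, 270} = 1.650517.
Margin = t* × SE = 1.650517 × 0.080 = 0.13204.
CI: 0.553 ± 0.13204 → (0.421, 0.685).
With 90% confidence, each one-unit increase in admission severity score is associated with a change of between 0.421 and 0.685 days in hospital length of stay, holding the other predictors fixed.

(0.421, 0.685)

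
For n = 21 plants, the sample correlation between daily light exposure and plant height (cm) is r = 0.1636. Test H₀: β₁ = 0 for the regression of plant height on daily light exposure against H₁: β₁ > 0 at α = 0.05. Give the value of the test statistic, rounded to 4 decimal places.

t = r·√(n − 2)/√(1 − r²) = 0.1636·√19/√0.973235 = 0.7229.
df = n − 2 = 19.
One-sided p ≈ 0.2393, which is ≥ 0.05, so fail to reject H₀.
The data do not give significant evidence of a linear association between daily light exposure and plant height.

t = 0.7229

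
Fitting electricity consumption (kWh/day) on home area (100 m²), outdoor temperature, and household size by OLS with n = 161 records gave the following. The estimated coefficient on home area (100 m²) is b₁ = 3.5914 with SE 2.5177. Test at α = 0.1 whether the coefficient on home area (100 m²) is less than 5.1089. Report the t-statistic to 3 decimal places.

H₀: β₁ = 5.1089 vs H₁: β₁ < 5.1089.
t = (b₁ − β₁⁰)/SE = (3.5914 − 5.1089) / 2.5177 = -0.603.
df = n − k − 1 = 161 − 3 − 1 = 157.
One-sided p ≈ 0.2738, which is ≥ 0.1, so fail to reject H₀.
The data do not give significant evidence that the true slope on home area (100 m²) is below 5.1089 kWh/day per unit, holding the other predictors fixed.

t = -0.603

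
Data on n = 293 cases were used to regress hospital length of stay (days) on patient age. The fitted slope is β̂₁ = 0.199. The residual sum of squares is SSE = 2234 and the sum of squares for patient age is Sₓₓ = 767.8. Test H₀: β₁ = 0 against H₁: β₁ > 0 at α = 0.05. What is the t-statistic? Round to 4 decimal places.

MSE = SSE/(n − 2) = 2234/291 = 7.67698.
SE(β̂₁) = √(MSE/Sₓₓ) = √(7.67698/767.8) = 0.0999933.
t = 0.199 / 0.0999933 = 1.9901.
df = n − 2 = 291.
One-sided p ≈ 0.0238, which is < 0.05, so reject H₀.
There is evidence that the true slope on patient age is positive.

t = 1.9901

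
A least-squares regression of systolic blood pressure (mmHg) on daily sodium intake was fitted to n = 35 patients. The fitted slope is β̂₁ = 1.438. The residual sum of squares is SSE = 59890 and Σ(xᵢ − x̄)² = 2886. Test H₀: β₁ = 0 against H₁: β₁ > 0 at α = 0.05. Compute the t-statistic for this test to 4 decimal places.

t = 1.8134

MSE = SSE/(n − 2) = 59890/33 = 1814.85.
SE(β̂₁) = √(MSE/Sₓₓ) = √(1814.85/2886) = 0.792998.
t = 1.438 / 0.792998 = 1.8134.
df = n − 2 = 33.
One-sided p ≈ 0.0394, which is < 0.05, so reject H₀.
There is evidence that the true slope on daily sodium intake is positive.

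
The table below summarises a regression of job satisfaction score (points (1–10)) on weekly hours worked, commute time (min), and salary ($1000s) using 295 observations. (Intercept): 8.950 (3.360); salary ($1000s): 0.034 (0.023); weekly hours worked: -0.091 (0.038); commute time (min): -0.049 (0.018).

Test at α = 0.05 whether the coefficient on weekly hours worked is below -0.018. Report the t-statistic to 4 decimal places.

Read off: b = -0.091, SE = 0.038 for weekly hours worked.
H₀: β₁ = -0.018 vs H₁: β₁ < -0.018.
t = (-0.091 − (-0.018)) / 0.038 = -1.9211.
df = n − k − 1 = 295 − 3 − 1 = 291.
One-sided p ≈ 0.0279, which is < 0.05, so reject H₀.
There is evidence that the true slope on weekly hours worked is below -0.018 points (1–10) per unit, holding the other predictors fixed.

t = -1.9211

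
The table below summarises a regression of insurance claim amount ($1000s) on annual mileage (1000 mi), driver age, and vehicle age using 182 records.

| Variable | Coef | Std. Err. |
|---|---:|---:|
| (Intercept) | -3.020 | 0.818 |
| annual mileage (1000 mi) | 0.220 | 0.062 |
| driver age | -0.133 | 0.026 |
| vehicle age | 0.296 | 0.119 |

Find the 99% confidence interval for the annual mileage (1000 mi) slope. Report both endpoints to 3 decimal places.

Read off: b = 0.220, SE = 0.062 for annual mileage (1000 mi).
df = n − k − 1 = 182 − 3 − 1 = 178.
t* = t_{0.005, 178} = 2.603731.
Margin = t* × SE = 2.603731 × 0.062 = 0.16143.
CI: 0.220 ± 0.16143 → (0.059, 0.381).

(0.059, 0.381)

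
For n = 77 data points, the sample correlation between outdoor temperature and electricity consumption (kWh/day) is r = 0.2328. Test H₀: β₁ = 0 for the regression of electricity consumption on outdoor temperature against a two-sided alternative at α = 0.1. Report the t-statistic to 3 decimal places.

t = r·√(n − 2)/√(1 − r²) = 0.2328·√75/√0.945804 = 2.073.
df = n − 2 = 75.
Two-sided p ≈ 0.0416, which is < 0.1, so reject H₀.
There is evidence of a linear association between outdoor temperature and electricity consumption.

t = 2.073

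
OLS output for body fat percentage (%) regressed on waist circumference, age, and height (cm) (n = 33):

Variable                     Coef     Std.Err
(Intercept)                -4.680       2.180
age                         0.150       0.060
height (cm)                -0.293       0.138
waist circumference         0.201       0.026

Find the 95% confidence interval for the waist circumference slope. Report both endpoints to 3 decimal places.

(0.148, 0.254)

Read off: b = 0.201, SE = 0.026 for waist circumference.
df = n − k − 1 = 33 − 3 − 1 = 29.
t* = t_{0.025, 29} = 2.04523.
Margin = t* × SE = 2.04523 × 0.026 = 0.05318.
CI: 0.201 ± 0.05318 → (0.148, 0.254).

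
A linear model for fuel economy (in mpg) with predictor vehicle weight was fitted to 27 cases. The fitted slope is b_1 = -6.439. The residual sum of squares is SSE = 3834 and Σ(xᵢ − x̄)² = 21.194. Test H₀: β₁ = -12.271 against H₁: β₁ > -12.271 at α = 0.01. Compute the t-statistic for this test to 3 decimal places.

MSE = SSE/(n − 2) = 3834/25 = 153.36.
SE(b_1) = √(MSE/Sₓₓ) = √(153.36/21.194) = 2.68998.
t = (-6.439 − (-12.271)) / 2.68998 = 2.168.
df = n − 2 = 25.
One-sided p ≈ 0.0199, which is ≥ 0.01, so fail to reject H₀.
The data do not give significant evidence that the true slope on vehicle weight exceeds -12.271 mpg per unit.

t = 2.168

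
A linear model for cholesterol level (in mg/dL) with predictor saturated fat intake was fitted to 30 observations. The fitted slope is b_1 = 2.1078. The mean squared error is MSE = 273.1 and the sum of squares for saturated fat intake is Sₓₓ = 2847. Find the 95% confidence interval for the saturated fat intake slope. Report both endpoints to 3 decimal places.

(1.473, 2.742)

SE(b_1) = √(MSE/Sₓₓ) = √(273.1/2847) = 0.309718.
df = n − 2 = 28.
t* = t_{0.025, 28} = 2.048407.
Margin = t* × SE = 2.048407 × 0.309718 = 0.63443.
CI: 2.1078 ± 0.63443 → (1.473, 2.742).
With 95% confidence, each one-unit increase in saturated fat intake is associated with a change of between 1.473 and 2.742 mg/dL in cholesterol level.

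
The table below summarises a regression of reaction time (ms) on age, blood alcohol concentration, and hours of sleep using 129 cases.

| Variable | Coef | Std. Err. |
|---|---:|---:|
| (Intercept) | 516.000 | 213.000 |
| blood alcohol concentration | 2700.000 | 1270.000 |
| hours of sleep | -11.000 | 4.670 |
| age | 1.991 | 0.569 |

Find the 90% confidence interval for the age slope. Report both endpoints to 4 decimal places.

Read off: b = 1.991, SE = 0.569 for age.
df = n − k − 1 = 129 − 3 − 1 = 125.
t* = t_{0.05, 125} = 1.657135.
Margin = t* × SE = 1.657135 × 0.569 = 0.942910.
CI: 1.991 ± 0.942910 → (1.0481, 2.9339).

(1.0481, 2.9339)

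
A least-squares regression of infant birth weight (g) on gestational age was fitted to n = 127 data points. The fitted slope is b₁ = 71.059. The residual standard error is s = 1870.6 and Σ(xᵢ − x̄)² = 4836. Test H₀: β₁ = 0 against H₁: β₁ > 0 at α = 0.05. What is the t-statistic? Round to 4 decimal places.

SE(b₁) = s/√Sₓₓ = 1870.6/√4836 = 26.8991.
t = 71.059 / 26.8991 = 2.6417.
df = n − 2 = 125.
One-sided p ≈ 0.0047, which is < 0.05, so reject H₀.
There is evidence that the true slope on gestational age is positive.

t = 2.6417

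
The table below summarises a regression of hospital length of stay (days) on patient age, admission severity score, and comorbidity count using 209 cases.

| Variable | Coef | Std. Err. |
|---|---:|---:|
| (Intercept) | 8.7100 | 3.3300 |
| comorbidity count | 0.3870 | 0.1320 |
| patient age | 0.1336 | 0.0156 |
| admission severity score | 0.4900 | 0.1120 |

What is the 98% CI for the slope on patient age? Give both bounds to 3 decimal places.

Read off: b = 0.1336, SE = 0.0156 for patient age.
df = n − k − 1 = 209 − 3 − 1 = 205.
t* = t_{0.01, 205} = 2.344675.
Margin = t* × SE = 2.344675 × 0.0156 = 0.03658.
CI: 0.1336 ± 0.03658 → (0.097, 0.170).

(0.097, 0.170)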